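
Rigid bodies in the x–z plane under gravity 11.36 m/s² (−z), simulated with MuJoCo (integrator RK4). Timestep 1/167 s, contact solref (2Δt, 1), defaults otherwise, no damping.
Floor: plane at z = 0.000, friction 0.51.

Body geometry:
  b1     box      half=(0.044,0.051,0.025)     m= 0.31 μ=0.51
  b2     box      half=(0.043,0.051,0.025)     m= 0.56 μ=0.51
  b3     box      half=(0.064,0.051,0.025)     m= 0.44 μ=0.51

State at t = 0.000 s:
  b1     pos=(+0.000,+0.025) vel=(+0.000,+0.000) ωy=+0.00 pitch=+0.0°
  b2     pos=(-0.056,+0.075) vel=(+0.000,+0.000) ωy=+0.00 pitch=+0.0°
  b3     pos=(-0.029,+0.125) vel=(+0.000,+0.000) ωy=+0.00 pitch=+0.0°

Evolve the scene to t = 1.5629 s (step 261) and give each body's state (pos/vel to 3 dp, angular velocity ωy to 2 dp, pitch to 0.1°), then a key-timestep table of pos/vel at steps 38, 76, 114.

State at t = 1.5629 s:
  b1     pos=(+0.000,+0.025) vel=(+0.000,+0.000) ωy=+0.00 pitch=+0.0°
  b2     pos=(-0.098,+0.043) vel=(+0.000,+0.000) ωy=+0.00 pitch=-90.0°
  b3     pos=(-0.255,+0.025) vel=(+0.000,+0.000) ωy=+0.00 pitch=+180.0°

Key-timestep trajectory:
   step    t(s)  b1.x    b1.z    b1.vx   b1.vz   b2.x    b2.z    b2.vx   b2.vz   b3.x    b3.z    b3.vx   b3.vz 
     38  0.2275   +0.000  +0.025  +0.000  +0.000   -0.057  +0.074  -0.016  -0.008   -0.033  +0.126  -0.048  +0.007
     76  0.4551   +0.000  +0.025  +0.001  +0.000   -0.070  +0.060  -0.107  -0.249   -0.083  +0.116  -0.525  -0.325
    114  0.6826   +0.000  +0.025  +0.000  +0.000   -0.105  +0.046  +0.079  -0.030   -0.218  +0.060  -0.574  -0.316


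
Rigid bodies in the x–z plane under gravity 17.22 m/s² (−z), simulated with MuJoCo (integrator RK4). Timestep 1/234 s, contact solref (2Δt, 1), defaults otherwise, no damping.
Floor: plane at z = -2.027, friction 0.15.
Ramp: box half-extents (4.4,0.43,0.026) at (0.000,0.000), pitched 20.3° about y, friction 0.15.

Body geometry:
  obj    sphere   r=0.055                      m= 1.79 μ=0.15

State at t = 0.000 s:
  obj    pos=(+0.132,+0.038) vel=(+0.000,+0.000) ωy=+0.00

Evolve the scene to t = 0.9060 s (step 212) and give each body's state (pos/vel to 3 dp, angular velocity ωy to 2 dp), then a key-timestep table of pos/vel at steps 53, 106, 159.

State at t = 0.9060 s:
  obj    pos=(+1.775,-0.570) vel=(+3.626,-1.341) ωy=+70.27

Key-timestep trajectory:
   step    t(s)  obj.x    obj.z    obj.vx   obj.vz 
     53  0.2265   +0.235  +0.000  +0.907  -0.335
    106  0.4530   +0.543  -0.114  +1.813  -0.671
    159  0.6795   +1.056  -0.304  +2.720  -1.006


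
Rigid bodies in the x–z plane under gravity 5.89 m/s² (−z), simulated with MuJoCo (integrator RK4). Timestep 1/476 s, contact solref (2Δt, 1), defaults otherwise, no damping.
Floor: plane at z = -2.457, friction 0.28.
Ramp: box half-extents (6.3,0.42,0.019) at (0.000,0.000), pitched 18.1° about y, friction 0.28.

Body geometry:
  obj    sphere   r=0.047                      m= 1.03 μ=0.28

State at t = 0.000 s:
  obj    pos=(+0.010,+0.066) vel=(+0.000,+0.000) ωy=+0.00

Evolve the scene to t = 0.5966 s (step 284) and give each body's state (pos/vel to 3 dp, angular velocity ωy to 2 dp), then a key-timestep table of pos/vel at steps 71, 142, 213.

State at t = 0.5966 s:
  obj    pos=(+0.231,-0.006) vel=(+0.741,-0.242) ωy=+16.59

Key-timestep trajectory:
   step    t(s)  obj.x    obj.z    obj.vx   obj.vz 
     71  0.1492   +0.024  +0.062  +0.185  -0.061
    142  0.2983   +0.065  +0.048  +0.371  -0.121
    213  0.4475   +0.134  +0.025  +0.556  -0.182


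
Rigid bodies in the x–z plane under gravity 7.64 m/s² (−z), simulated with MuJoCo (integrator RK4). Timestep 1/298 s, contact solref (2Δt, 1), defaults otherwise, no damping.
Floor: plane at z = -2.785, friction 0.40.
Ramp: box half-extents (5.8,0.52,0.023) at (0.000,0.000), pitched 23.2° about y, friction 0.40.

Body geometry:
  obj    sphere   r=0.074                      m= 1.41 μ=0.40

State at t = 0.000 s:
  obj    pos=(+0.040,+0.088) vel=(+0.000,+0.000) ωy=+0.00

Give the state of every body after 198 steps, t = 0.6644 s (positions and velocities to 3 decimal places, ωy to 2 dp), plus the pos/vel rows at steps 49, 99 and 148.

State at t = 0.6644 s:
  obj    pos=(+0.476,-0.099) vel=(+1.313,-0.563) ωy=+19.30

Key-timestep trajectory:
   step    t(s)  obj.x    obj.z    obj.vx   obj.vz 
     49  0.1644   +0.067  +0.077  +0.325  -0.139
     99  0.3322   +0.149  +0.042  +0.657  -0.281
    148  0.4966   +0.284  -0.016  +0.981  -0.421


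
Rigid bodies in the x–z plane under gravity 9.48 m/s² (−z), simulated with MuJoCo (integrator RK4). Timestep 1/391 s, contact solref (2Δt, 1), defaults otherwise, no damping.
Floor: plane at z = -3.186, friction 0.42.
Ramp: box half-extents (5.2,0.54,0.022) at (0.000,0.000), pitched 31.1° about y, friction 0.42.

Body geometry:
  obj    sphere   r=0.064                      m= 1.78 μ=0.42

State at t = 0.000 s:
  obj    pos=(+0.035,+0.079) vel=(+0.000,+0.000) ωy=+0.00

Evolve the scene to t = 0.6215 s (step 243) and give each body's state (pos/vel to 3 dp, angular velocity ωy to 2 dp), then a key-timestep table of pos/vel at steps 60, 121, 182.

State at t = 0.6215 s:
  obj    pos=(+0.614,-0.270) vel=(+1.861,-1.123) ωy=+33.96

Key-timestep trajectory:
   step    t(s)  obj.x    obj.z    obj.vx   obj.vz 
     60  0.1535   +0.070  +0.058  +0.460  -0.277
    121  0.3095   +0.179  -0.007  +0.927  -0.559
    182  0.4655   +0.360  -0.117  +1.394  -0.841


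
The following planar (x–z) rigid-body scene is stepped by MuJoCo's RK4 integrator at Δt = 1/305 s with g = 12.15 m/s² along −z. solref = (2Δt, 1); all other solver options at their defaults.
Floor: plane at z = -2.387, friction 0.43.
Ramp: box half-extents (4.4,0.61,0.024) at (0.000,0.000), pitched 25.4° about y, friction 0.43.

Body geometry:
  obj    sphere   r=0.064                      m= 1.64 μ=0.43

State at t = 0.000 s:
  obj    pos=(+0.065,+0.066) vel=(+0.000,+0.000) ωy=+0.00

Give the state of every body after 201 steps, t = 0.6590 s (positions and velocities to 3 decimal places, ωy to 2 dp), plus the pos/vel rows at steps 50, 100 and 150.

State at t = 0.6590 s:
  obj    pos=(+0.795,-0.280) vel=(+2.216,-1.052) ωy=+38.32

Key-timestep trajectory:
   step    t(s)  obj.x    obj.z    obj.vx   obj.vz 
     50  0.1639   +0.110  +0.045  +0.551  -0.262
    100  0.3279   +0.246  -0.019  +1.103  -0.524
    150  0.4918   +0.472  -0.127  +1.654  -0.785


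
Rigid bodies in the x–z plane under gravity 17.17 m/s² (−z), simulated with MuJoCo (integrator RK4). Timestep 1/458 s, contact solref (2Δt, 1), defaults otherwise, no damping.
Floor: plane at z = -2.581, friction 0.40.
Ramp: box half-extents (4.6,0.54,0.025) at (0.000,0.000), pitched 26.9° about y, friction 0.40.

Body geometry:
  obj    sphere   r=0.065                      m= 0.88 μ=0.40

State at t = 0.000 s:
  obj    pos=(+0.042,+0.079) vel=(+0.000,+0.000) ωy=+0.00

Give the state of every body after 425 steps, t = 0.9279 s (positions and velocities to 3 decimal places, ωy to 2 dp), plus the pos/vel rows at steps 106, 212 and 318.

State at t = 0.9279 s:
  obj    pos=(+2.173,-1.001) vel=(+4.592,-2.330) ωy=+79.21

Key-timestep trajectory:
   step    t(s)  obj.x    obj.z    obj.vx   obj.vz 
    106  0.2314   +0.175  +0.012  +1.145  -0.581
    212  0.4629   +0.572  -0.189  +2.291  -1.162
    318  0.6943   +1.235  -0.526  +3.436  -1.743


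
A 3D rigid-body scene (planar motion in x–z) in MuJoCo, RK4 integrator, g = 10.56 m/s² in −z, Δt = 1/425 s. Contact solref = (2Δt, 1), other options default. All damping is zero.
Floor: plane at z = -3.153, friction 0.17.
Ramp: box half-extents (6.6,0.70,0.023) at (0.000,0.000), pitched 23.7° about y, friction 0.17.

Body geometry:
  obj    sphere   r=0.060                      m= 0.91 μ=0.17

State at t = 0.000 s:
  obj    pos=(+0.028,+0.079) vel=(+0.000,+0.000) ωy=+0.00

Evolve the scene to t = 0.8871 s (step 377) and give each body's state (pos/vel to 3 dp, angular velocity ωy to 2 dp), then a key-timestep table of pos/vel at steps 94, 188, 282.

State at t = 0.8871 s:
  obj    pos=(+1.120,-0.401) vel=(+2.463,-1.081) ωy=+44.82

Key-timestep trajectory:
   step    t(s)  obj.x    obj.z    obj.vx   obj.vz 
     94  0.2212   +0.096  +0.049  +0.614  -0.270
    188  0.4424   +0.300  -0.041  +1.228  -0.539
    282  0.6635   +0.639  -0.190  +1.842  -0.809


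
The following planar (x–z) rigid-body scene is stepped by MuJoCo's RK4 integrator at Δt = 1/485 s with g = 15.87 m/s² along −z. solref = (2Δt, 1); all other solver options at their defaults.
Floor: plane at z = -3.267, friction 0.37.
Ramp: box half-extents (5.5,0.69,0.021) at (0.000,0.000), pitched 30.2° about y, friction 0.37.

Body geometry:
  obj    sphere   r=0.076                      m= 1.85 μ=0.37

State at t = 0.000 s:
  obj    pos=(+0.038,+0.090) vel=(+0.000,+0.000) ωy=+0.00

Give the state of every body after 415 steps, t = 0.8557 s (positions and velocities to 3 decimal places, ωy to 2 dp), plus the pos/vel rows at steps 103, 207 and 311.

State at t = 0.8557 s:
  obj    pos=(+1.842,-0.960) vel=(+4.217,-2.454) ωy=+64.19

Key-timestep trajectory:
   step    t(s)  obj.x    obj.z    obj.vx   obj.vz 
    103  0.2124   +0.149  +0.025  +1.047  -0.609
    207  0.4268   +0.487  -0.171  +2.103  -1.224
    311  0.6412   +1.051  -0.500  +3.160  -1.839


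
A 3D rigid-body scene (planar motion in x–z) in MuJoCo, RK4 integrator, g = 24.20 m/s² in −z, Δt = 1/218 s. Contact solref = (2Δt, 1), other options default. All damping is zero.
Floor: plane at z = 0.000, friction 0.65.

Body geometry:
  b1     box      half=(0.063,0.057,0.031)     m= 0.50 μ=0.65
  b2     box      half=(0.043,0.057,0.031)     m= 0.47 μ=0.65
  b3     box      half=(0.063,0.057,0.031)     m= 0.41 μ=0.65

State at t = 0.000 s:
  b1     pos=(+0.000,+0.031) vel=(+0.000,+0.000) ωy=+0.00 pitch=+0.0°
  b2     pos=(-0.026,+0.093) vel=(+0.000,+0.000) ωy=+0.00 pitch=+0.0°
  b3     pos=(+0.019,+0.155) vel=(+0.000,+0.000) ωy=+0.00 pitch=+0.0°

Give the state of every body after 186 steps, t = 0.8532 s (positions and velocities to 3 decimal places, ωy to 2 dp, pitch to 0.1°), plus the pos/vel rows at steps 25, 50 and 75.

State at t = 0.8532 s:
  b1     pos=(+0.000,+0.031) vel=(+0.000,+0.000) ωy=+0.00 pitch=+0.0°
  b2     pos=(-0.026,+0.093) vel=(+0.000,+0.000) ωy=+0.00 pitch=+0.0°
  b3     pos=(+0.161,+0.031) vel=(+0.000,+0.000) ωy=+0.00 pitch=+180.0°

Key-timestep trajectory:
   step    t(s)  b1.x    b1.z    b1.vx   b1.vz   b2.x    b2.z    b2.vx   b2.vz   b3.x    b3.z    b3.vx   b3.vz 
     25  0.1147   +0.000  +0.031  +0.000  +0.000   -0.026  +0.093  -0.001  +0.000   +0.024  +0.154  +0.114  -0.026
     50  0.2294   +0.000  +0.031  -0.001  +0.000   -0.026  +0.093  -0.001  +0.000   +0.055  +0.130  +0.530  +0.035
     75  0.3440   +0.000  +0.031  +0.000  +0.000   -0.026  +0.093  +0.000  +0.000   +0.134  +0.072  +0.772  -1.504


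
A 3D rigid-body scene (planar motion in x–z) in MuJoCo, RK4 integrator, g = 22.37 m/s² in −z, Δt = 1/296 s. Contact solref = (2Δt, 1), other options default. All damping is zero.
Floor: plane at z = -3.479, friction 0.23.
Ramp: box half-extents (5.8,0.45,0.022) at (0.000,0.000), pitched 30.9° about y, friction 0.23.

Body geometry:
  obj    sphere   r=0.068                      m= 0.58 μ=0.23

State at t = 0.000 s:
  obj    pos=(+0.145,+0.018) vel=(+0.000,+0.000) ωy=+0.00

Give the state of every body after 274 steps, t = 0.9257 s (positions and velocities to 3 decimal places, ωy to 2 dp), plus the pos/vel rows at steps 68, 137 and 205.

State at t = 0.9257 s:
  obj    pos=(+3.162,-1.788) vel=(+6.518,-3.901) ωy=+111.68

Key-timestep trajectory:
   step    t(s)  obj.x    obj.z    obj.vx   obj.vz 
     68  0.2297   +0.331  -0.093  +1.618  -0.968
    137  0.4628   +0.899  -0.433  +3.259  -1.951
    205  0.6926   +1.834  -0.993  +4.877  -2.919


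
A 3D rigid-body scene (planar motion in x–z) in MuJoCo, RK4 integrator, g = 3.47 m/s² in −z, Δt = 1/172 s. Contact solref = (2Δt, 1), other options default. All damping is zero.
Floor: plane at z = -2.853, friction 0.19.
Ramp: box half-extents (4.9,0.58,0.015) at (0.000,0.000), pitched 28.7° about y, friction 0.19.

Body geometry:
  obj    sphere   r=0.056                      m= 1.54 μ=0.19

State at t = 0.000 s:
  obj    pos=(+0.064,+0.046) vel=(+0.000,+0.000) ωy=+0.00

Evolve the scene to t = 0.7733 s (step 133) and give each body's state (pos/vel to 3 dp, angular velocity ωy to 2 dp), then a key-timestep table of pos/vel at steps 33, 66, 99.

State at t = 0.7733 s:
  obj    pos=(+0.376,-0.125) vel=(+0.807,-0.442) ωy=+16.43

Key-timestep trajectory:
   step    t(s)  obj.x    obj.z    obj.vx   obj.vz 
     33  0.1919   +0.083  +0.035  +0.200  -0.110
     66  0.3837   +0.141  +0.004  +0.401  -0.219
     99  0.5756   +0.237  -0.049  +0.601  -0.329


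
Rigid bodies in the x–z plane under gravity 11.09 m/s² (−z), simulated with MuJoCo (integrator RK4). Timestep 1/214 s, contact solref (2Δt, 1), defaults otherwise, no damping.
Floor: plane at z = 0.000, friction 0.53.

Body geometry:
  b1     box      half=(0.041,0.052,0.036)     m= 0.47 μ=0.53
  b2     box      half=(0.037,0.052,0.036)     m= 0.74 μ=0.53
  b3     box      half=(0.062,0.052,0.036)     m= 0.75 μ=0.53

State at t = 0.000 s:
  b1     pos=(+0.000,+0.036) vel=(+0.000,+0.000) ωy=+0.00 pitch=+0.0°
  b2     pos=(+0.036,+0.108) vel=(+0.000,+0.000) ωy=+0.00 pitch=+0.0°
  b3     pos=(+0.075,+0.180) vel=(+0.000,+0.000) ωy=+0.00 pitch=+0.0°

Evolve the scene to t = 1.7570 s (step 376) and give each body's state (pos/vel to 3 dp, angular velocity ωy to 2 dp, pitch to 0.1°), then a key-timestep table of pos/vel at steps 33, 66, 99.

State at t = 1.7570 s:
  b1     pos=(+0.000,+0.036) vel=(+0.000,+0.000) ωy=+0.00 pitch=+0.0°
  b2     pos=(+0.082,+0.037) vel=(+0.000,+0.000) ωy=+0.00 pitch=+90.0°
  b3     pos=(+0.297,+0.036) vel=(+0.000,+0.000) ωy=+0.00 pitch=+180.0°

Key-timestep trajectory:
   step    t(s)  b1.x    b1.z    b1.vx   b1.vz   b2.x    b2.z    b2.vx   b2.vz   b3.x    b3.z    b3.vx   b3.vz 
     33  0.1542   +0.000  +0.036  -0.001  +0.000   +0.046  +0.108  +0.152  -0.020   +0.103  +0.166  +0.403  -0.260
     66  0.3084   +0.000  +0.036  +0.000  +0.000   +0.086  +0.057  +0.304  -0.993   +0.187  +0.065  +0.723  -0.138
     99  0.4626   +0.000  +0.036  +0.000  +0.000   +0.082  +0.037  +0.000  +0.000   +0.259  +0.066  +0.471  -0.183


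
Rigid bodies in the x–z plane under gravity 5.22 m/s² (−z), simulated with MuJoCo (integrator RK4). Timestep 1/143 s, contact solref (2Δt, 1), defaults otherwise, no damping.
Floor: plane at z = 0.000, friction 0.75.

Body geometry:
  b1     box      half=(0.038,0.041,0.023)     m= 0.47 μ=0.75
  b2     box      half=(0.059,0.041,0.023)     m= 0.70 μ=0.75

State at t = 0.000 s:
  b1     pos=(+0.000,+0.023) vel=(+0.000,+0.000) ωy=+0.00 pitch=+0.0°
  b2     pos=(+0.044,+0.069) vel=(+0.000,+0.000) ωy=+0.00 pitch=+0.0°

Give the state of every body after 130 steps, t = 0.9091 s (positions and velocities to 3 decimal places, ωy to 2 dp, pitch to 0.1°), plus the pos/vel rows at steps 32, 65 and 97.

State at t = 0.9091 s:
  b1     pos=(+0.000,+0.023) vel=(+0.000,+0.000) ωy=+0.00 pitch=+0.0°
  b2     pos=(+0.058,+0.058) vel=(+0.000,+0.000) ωy=-0.01 pitch=+44.9°

Key-timestep trajectory:
   step    t(s)  b1.x    b1.z    b1.vx   b1.vz   b2.x    b2.z    b2.vx   b2.vz 
     32  0.2238   +0.000  +0.023  +0.000  +0.000   +0.055  +0.063  +0.103  -0.095
     65  0.4545   +0.000  +0.023  +0.000  +0.000   +0.060  +0.059  -0.104  -0.041
     97  0.6783   +0.000  +0.023  +0.000  +0.000   +0.058  +0.058  +0.000  +0.000


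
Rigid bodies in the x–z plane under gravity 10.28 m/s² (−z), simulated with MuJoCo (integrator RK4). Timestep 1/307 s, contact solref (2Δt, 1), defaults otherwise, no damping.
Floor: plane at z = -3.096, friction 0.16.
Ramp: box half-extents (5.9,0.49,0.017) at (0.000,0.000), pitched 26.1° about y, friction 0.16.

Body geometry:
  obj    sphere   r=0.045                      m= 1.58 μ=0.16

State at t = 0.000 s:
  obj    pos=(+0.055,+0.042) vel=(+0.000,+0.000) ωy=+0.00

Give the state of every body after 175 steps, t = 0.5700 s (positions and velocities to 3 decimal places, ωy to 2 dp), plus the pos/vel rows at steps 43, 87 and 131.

State at t = 0.5700 s:
  obj    pos=(+0.526,-0.189) vel=(+1.654,-0.810) ωy=+40.91

Key-timestep trajectory:
   step    t(s)  obj.x    obj.z    obj.vx   obj.vz 
     43  0.1401   +0.084  +0.028  +0.407  -0.199
     87  0.2834   +0.172  -0.015  +0.822  -0.403
    131  0.4267   +0.319  -0.087  +1.238  -0.607


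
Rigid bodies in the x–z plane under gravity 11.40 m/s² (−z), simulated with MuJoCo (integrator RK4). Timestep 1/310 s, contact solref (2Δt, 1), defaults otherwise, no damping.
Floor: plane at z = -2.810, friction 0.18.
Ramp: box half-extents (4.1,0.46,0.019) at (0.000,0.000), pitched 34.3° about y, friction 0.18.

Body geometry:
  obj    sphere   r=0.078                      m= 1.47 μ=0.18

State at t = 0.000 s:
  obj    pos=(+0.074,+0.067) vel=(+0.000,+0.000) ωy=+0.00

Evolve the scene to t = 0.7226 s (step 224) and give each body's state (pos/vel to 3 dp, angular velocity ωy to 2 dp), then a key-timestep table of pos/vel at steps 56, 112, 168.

State at t = 0.7226 s:
  obj    pos=(+1.094,-0.629) vel=(+2.822,-1.928) ωy=+39.23

Key-timestep trajectory:
   step    t(s)  obj.x    obj.z    obj.vx   obj.vz 
     56  0.1806   +0.138  +0.023  +0.709  -0.474
    112  0.3613   +0.329  -0.107  +1.414  -0.957
    168  0.5419   +0.648  -0.324  +2.119  -1.440


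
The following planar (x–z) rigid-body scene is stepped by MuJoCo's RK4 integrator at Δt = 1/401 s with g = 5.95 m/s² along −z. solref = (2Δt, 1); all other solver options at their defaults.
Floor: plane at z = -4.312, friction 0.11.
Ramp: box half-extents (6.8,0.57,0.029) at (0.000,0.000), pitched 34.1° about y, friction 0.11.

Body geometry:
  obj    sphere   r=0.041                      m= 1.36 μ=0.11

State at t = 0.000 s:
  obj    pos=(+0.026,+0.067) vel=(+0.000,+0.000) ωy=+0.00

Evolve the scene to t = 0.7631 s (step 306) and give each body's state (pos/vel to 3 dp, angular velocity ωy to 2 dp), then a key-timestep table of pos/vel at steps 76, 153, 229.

State at t = 0.7631 s:
  obj    pos=(+0.700,-0.389) vel=(+1.767,-1.192) ωy=+25.24

Key-timestep trajectory:
   step    t(s)  obj.x    obj.z    obj.vx   obj.vz 
     76  0.1895   +0.068  +0.039  +0.437  -0.300
    153  0.3815   +0.194  -0.047  +0.876  -0.611
    229  0.5711   +0.403  -0.188  +1.313  -0.911


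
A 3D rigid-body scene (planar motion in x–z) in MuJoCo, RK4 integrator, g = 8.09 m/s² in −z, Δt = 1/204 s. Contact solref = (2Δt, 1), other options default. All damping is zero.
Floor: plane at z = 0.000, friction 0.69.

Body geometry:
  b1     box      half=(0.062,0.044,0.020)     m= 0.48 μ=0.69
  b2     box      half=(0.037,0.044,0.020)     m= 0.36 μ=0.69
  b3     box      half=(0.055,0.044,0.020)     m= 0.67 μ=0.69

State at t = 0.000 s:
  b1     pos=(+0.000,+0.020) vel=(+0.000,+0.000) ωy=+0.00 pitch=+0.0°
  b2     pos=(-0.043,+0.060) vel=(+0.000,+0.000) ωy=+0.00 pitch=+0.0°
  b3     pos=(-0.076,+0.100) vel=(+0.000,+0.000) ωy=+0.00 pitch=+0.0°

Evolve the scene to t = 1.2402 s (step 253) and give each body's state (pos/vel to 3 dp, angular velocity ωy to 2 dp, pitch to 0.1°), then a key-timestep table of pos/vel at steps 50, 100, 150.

State at t = 1.2402 s:
  b1     pos=(+0.000,+0.020) vel=(+0.000,+0.000) ωy=+0.00 pitch=+0.0°
  b2     pos=(-0.091,+0.037) vel=(+0.000,+0.000) ωy=+0.00 pitch=-90.0°
  b3     pos=(-0.233,+0.020) vel=(+0.000,+0.000) ωy=+0.00 pitch=+180.0°

Key-timestep trajectory:
   step    t(s)  b1.x    b1.z    b1.vx   b1.vz   b2.x    b2.z    b2.vx   b2.vz   b3.x    b3.z    b3.vx   b3.vz 
     50  0.2451   +0.000  +0.020  +0.001  +0.000   -0.050  +0.065  -0.085  +0.043   -0.093  +0.093  -0.186  -0.107
    100  0.4902   +0.000  +0.020  +0.000  +0.000   -0.099  +0.040  -0.105  +0.039   -0.149  +0.057  -0.234  -0.057
    150  0.7353   +0.000  +0.020  +0.000  +0.000   -0.088  +0.038  +0.042  +0.027   -0.187  +0.057  -0.166  -0.032


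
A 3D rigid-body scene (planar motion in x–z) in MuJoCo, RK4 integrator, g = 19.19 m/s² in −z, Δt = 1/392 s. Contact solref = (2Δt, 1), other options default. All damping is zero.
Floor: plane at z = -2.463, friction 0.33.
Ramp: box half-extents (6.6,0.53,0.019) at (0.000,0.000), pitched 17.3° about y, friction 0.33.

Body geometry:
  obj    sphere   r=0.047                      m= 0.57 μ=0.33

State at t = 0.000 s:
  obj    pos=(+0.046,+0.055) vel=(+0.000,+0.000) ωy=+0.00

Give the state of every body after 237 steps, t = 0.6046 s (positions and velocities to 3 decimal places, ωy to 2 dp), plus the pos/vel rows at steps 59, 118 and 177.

State at t = 0.6046 s:
  obj    pos=(+0.757,-0.167) vel=(+2.353,-0.733) ωy=+52.43

Key-timestep trajectory:
   step    t(s)  obj.x    obj.z    obj.vx   obj.vz 
     59  0.1505   +0.090  +0.041  +0.586  -0.182
    118  0.3010   +0.222  +0.000  +1.172  -0.365
    177  0.4515   +0.443  -0.069  +1.757  -0.547


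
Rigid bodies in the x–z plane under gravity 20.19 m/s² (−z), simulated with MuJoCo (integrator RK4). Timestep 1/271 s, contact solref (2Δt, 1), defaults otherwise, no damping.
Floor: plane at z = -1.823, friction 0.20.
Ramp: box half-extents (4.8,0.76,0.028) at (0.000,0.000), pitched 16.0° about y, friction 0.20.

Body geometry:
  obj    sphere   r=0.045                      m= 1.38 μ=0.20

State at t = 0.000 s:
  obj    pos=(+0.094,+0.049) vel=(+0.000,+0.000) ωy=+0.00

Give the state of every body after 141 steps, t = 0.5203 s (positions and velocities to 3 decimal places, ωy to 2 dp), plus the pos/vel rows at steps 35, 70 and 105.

State at t = 0.5203 s:
  obj    pos=(+0.611,-0.099) vel=(+1.988,-0.570) ωy=+45.95

Key-timestep trajectory:
   step    t(s)  obj.x    obj.z    obj.vx   obj.vz 
     35  0.1292   +0.126  +0.040  +0.494  -0.142
     70  0.2583   +0.222  +0.012  +0.987  -0.283
    105  0.3875   +0.381  -0.033  +1.481  -0.425


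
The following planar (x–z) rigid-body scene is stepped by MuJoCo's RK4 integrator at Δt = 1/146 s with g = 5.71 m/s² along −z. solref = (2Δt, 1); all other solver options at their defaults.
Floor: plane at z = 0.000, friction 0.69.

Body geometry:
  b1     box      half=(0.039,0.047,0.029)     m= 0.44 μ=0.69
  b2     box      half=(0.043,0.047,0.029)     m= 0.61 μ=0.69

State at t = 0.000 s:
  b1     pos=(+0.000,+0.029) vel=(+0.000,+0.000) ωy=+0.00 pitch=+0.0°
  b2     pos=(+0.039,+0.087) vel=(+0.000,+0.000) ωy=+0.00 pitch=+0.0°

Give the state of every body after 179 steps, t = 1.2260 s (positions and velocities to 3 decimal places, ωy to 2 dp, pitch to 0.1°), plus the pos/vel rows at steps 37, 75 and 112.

State at t = 1.2260 s:
  b1     pos=(+0.000,+0.029) vel=(+0.000,+0.000) ωy=+0.00 pitch=+0.0°
  b2     pos=(+0.077,+0.043) vel=(+0.000,+0.000) ωy=+0.00 pitch=+90.0°

Key-timestep trajectory:
   step    t(s)  b1.x    b1.z    b1.vx   b1.vz   b2.x    b2.z    b2.vx   b2.vz 
     37  0.2534   +0.000  +0.029  +0.000  +0.000   +0.040  +0.087  +0.007  +0.000
     75  0.5137   +0.000  +0.029  +0.000  +0.000   +0.049  +0.085  +0.090  -0.031
    112  0.7671   +0.000  +0.029  +0.000  +0.000   +0.083  +0.046  +0.021  +0.024


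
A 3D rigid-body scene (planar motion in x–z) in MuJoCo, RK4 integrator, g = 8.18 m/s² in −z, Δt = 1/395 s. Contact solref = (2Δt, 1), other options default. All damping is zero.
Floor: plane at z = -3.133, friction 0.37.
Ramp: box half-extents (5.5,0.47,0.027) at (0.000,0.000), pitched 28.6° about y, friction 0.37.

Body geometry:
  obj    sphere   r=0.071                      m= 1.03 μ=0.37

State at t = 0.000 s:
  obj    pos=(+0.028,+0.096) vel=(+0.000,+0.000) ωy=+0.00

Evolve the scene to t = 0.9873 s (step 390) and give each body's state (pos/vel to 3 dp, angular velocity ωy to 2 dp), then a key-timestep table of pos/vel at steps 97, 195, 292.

State at t = 0.9873 s:
  obj    pos=(+1.225,-0.556) vel=(+2.425,-1.322) ωy=+38.89

Key-timestep trajectory:
   step    t(s)  obj.x    obj.z    obj.vx   obj.vz 
     97  0.2456   +0.102  +0.056  +0.603  -0.329
    195  0.4937   +0.327  -0.067  +1.212  -0.661
    292  0.7392   +0.699  -0.270  +1.815  -0.990


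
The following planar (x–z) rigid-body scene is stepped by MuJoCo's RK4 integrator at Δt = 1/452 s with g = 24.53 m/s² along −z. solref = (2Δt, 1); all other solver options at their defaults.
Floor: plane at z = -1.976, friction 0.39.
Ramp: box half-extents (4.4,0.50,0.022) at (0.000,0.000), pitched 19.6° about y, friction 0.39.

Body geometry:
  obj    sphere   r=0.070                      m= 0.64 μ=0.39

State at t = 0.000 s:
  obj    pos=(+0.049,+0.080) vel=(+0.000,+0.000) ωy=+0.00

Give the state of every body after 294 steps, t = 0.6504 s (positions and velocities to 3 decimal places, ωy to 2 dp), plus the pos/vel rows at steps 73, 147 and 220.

State at t = 0.6504 s:
  obj    pos=(+1.220,-0.337) vel=(+3.602,-1.282) ωy=+54.61

Key-timestep trajectory:
   step    t(s)  obj.x    obj.z    obj.vx   obj.vz 
     73  0.1615   +0.121  +0.054  +0.894  -0.318
    147  0.3252   +0.342  -0.024  +1.801  -0.641
    220  0.4867   +0.705  -0.153  +2.695  -0.960


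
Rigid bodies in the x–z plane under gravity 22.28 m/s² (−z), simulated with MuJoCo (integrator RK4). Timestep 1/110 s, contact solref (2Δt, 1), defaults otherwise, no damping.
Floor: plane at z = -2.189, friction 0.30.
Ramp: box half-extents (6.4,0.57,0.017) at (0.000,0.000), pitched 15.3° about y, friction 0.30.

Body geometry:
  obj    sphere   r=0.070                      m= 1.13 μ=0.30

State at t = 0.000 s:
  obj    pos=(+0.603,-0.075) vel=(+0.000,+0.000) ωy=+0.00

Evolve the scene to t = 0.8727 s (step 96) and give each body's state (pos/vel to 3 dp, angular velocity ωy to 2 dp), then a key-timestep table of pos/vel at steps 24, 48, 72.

State at t = 0.8727 s:
  obj    pos=(+2.146,-0.497) vel=(+3.535,-0.967) ωy=+52.34

Key-timestep trajectory:
   step    t(s)  obj.x    obj.z    obj.vx   obj.vz 
     24  0.2182   +0.700  -0.101  +0.884  -0.242
     48  0.4364   +0.989  -0.180  +1.768  -0.484
     72  0.6545   +1.471  -0.312  +2.651  -0.725


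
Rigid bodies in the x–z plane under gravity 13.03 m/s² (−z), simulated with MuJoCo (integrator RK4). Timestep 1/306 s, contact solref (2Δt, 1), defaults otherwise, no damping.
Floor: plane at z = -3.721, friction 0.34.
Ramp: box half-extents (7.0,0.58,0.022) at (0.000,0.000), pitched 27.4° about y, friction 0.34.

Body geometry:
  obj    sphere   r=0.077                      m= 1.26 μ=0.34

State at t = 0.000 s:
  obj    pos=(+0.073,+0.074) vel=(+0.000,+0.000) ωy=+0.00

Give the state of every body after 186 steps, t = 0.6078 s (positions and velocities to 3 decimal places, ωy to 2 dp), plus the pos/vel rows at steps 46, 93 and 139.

State at t = 0.6078 s:
  obj    pos=(+0.775,-0.290) vel=(+2.312,-1.198) ωy=+33.81

Key-timestep trajectory:
   step    t(s)  obj.x    obj.z    obj.vx   obj.vz 
     46  0.1503   +0.116  +0.051  +0.572  -0.296
     93  0.3039   +0.249  -0.017  +1.156  -0.599
    139  0.4542   +0.465  -0.130  +1.727  -0.895


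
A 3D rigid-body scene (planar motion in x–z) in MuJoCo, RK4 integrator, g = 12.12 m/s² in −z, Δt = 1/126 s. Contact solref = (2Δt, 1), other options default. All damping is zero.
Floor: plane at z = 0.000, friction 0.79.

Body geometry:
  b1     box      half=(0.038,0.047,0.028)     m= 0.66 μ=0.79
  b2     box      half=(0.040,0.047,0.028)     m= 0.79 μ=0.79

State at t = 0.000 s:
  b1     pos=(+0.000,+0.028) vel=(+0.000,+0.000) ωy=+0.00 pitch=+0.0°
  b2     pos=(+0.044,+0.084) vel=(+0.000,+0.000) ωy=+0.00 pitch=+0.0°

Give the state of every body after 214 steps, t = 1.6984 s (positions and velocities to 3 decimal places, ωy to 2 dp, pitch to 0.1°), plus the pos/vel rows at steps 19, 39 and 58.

State at t = 1.6984 s:
  b1     pos=(+0.000,+0.028) vel=(+0.000,+0.000) ωy=+0.00 pitch=+0.0°
  b2     pos=(+0.081,+0.040) vel=(+0.000,+0.000) ωy=+0.00 pitch=+90.0°

Key-timestep trajectory:
   step    t(s)  b1.x    b1.z    b1.vx   b1.vz   b2.x    b2.z    b2.vx   b2.vz 
     19  0.1508   +0.000  +0.028  -0.001  +0.001   +0.062  +0.073  +0.239  -0.325
     39  0.3095   +0.000  +0.028  +0.000  +0.000   +0.094  +0.046  +0.012  +0.008
     58  0.4603   +0.000  +0.028  +0.000  +0.000   +0.078  +0.041  +0.045  +0.004


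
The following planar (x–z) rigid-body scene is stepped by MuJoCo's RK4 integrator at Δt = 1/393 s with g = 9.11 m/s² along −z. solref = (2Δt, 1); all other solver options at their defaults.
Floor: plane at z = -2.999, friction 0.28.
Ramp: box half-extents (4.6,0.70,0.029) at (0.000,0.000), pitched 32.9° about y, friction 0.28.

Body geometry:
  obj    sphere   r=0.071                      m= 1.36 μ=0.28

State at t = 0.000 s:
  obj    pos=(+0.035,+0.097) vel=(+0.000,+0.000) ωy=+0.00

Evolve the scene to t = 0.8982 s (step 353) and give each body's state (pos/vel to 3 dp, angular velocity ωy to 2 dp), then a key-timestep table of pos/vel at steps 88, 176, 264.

State at t = 0.8982 s:
  obj    pos=(+1.232,-0.678) vel=(+2.666,-1.725) ωy=+44.71

Key-timestep trajectory:
   step    t(s)  obj.x    obj.z    obj.vx   obj.vz 
     88  0.2239   +0.109  +0.048  +0.665  -0.430
    176  0.4478   +0.333  -0.096  +1.329  -0.860
    264  0.6718   +0.705  -0.337  +1.994  -1.290


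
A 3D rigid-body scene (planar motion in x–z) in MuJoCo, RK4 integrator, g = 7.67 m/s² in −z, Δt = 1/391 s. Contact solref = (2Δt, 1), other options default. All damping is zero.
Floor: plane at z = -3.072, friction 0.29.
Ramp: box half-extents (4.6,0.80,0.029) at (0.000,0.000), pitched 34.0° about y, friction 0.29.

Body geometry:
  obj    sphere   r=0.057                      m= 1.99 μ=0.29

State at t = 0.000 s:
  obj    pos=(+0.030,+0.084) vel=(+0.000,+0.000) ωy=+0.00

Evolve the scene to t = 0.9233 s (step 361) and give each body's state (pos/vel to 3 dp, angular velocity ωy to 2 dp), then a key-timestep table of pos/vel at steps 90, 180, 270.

State at t = 0.9233 s:
  obj    pos=(+1.112,-0.647) vel=(+2.345,-1.582) ωy=+49.62

Key-timestep trajectory:
   step    t(s)  obj.x    obj.z    obj.vx   obj.vz 
     90  0.2302   +0.097  +0.038  +0.585  -0.394
    180  0.4604   +0.299  -0.098  +1.169  -0.789
    270  0.6905   +0.635  -0.325  +1.754  -1.183


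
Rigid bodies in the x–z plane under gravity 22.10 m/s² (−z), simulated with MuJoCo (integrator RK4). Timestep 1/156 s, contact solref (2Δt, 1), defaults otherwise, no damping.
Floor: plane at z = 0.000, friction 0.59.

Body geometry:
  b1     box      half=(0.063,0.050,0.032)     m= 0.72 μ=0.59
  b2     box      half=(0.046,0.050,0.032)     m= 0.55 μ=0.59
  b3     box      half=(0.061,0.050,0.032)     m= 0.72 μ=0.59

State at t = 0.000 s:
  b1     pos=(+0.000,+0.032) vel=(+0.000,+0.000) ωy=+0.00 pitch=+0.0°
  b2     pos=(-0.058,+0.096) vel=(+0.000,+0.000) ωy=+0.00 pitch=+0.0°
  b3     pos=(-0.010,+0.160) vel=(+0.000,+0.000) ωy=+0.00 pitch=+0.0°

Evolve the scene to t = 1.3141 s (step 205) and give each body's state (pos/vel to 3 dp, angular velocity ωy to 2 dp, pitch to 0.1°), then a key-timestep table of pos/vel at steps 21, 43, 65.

State at t = 1.3141 s:
  b1     pos=(+0.000,+0.032) vel=(+0.000,+0.000) ωy=+0.00 pitch=+0.0°
  b2     pos=(-0.058,+0.096) vel=(+0.000,+0.000) ωy=+0.00 pitch=-0.1°
  b3     pos=(+0.147,+0.032) vel=(+0.000,+0.000) ωy=+0.00 pitch=+180.0°

Key-timestep trajectory:
   step    t(s)  b1.x    b1.z    b1.vx   b1.vz   b2.x    b2.z    b2.vx   b2.vz   b3.x    b3.z    b3.vx   b3.vz 
     21  0.1346   +0.000  +0.032  +0.000  +0.000   -0.058  +0.096  -0.002  +0.000   -0.003  +0.159  +0.143  -0.041
     43  0.2756   +0.000  +0.032  +0.002  +0.000   -0.058  +0.096  +0.003  +0.001   +0.050  +0.125  +0.568  +0.119
     65  0.4167   +0.000  +0.032  +0.000  +0.000   -0.058  +0.096  +0.000  +0.000   +0.137  +0.059  +0.698  -1.635


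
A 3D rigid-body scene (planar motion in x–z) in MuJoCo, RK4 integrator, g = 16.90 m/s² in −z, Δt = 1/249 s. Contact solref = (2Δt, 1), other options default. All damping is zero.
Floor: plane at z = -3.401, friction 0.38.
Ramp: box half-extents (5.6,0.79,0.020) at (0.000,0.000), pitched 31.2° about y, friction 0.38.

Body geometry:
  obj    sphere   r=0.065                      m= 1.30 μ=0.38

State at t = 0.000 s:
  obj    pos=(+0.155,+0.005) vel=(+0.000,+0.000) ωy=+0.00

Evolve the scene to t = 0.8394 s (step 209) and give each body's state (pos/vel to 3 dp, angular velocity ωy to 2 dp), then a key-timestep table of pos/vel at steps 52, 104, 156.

State at t = 0.8394 s:
  obj    pos=(+2.040,-1.136) vel=(+4.490,-2.719) ωy=+80.74

Key-timestep trajectory:
   step    t(s)  obj.x    obj.z    obj.vx   obj.vz 
     52  0.2088   +0.272  -0.065  +1.117  -0.677
    104  0.4177   +0.622  -0.277  +2.234  -1.353
    156  0.6265   +1.205  -0.630  +3.351  -2.030


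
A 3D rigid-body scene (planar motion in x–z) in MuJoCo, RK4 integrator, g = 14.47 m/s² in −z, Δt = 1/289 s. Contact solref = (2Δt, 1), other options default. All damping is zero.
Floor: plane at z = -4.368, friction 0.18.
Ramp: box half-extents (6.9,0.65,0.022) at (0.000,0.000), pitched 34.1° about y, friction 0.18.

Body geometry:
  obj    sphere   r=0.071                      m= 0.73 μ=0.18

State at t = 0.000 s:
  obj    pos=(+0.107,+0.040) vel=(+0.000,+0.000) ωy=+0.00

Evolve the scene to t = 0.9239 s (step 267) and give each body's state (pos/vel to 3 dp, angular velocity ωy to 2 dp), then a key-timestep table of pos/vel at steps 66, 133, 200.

State at t = 0.9239 s:
  obj    pos=(+2.212,-1.385) vel=(+4.557,-3.083) ωy=+70.15

Key-timestep trajectory:
   step    t(s)  obj.x    obj.z    obj.vx   obj.vz 
     66  0.2284   +0.236  -0.047  +1.122  -0.772
    133  0.4602   +0.629  -0.314  +2.269  -1.539
    200  0.6920   +1.288  -0.760  +3.416  -2.304


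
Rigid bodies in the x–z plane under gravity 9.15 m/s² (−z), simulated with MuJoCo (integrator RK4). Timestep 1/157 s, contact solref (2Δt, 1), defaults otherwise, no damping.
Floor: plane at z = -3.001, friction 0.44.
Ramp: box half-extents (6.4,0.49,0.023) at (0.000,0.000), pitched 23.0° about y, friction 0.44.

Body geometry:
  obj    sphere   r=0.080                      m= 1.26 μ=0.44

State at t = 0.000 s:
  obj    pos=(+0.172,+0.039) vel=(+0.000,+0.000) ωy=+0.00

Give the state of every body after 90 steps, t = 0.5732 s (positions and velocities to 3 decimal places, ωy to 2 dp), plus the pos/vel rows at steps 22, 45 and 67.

State at t = 0.5732 s:
  obj    pos=(+0.558,-0.125) vel=(+1.348,-0.572) ωy=+18.29

Key-timestep trajectory:
   step    t(s)  obj.x    obj.z    obj.vx   obj.vz 
     22  0.1401   +0.195  +0.029  +0.330  -0.140
     45  0.2866   +0.269  -0.002  +0.674  -0.286
     67  0.4268   +0.386  -0.052  +1.003  -0.426


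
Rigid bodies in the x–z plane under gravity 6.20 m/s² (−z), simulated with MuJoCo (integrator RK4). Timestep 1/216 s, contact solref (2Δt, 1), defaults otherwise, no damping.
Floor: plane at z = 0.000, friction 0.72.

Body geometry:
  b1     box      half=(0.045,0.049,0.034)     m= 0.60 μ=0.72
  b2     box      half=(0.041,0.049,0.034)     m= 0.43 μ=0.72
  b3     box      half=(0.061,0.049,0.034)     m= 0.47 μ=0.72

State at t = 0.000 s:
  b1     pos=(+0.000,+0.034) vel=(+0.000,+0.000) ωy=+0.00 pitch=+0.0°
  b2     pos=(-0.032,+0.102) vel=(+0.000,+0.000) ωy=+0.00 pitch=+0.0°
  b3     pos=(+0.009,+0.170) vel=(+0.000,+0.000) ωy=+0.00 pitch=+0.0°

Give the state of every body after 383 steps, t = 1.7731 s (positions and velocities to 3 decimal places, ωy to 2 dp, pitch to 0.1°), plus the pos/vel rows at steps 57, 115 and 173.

State at t = 1.7731 s:
  b1     pos=(+0.000,+0.034) vel=(+0.000,+0.000) ωy=+0.00 pitch=+0.0°
  b2     pos=(-0.032,+0.102) vel=(+0.000,+0.000) ωy=+0.00 pitch=+0.0°
  b3     pos=(+0.144,+0.034) vel=(+0.000,+0.000) ωy=+0.00 pitch=+180.0°

Key-timestep trajectory:
   step    t(s)  b1.x    b1.z    b1.vx   b1.vz   b2.x    b2.z    b2.vx   b2.vz   b3.x    b3.z    b3.vx   b3.vz 
     57  0.2639   +0.000  +0.034  +0.000  +0.000   -0.032  +0.102  +0.000  +0.000   +0.010  +0.170  +0.006  +0.000
    115  0.5324   +0.000  +0.034  +0.000  +0.000   -0.032  +0.102  +0.000  +0.000   +0.016  +0.169  +0.058  -0.012
    173  0.8009   +0.000  +0.034  +0.000  +0.000   -0.032  +0.102  +0.000  +0.000   +0.060  +0.130  +0.390  -0.173


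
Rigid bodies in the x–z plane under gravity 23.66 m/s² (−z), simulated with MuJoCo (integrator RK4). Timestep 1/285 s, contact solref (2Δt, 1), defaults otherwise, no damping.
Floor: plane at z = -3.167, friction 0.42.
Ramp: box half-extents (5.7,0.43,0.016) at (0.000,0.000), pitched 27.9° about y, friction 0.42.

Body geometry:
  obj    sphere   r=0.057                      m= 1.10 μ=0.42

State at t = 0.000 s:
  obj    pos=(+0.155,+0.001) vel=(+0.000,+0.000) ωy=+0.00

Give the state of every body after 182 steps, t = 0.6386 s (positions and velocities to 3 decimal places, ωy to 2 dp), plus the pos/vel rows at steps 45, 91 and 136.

State at t = 0.6386 s:
  obj    pos=(+1.580,-0.754) vel=(+4.463,-2.363) ωy=+88.58

Key-timestep trajectory:
   step    t(s)  obj.x    obj.z    obj.vx   obj.vz 
     45  0.1579   +0.242  -0.046  +1.104  -0.584
     91  0.3193   +0.511  -0.188  +2.232  -1.182
    136  0.4772   +0.951  -0.421  +3.335  -1.766


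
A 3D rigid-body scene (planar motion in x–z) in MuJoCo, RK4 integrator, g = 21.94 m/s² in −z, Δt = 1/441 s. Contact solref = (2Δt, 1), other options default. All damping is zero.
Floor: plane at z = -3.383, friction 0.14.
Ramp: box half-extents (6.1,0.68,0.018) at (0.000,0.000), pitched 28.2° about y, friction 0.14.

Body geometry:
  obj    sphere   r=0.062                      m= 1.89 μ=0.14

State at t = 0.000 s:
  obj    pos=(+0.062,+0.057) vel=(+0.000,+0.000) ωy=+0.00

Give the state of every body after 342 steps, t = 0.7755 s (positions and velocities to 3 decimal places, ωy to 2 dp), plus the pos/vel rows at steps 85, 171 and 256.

State at t = 0.7755 s:
  obj    pos=(+2.095,-1.033) vel=(+5.240,-2.808) ωy=+84.47

Key-timestep trajectory:
   step    t(s)  obj.x    obj.z    obj.vx   obj.vz 
     85  0.1927   +0.188  -0.010  +1.310  -0.687
    171  0.3878   +0.571  -0.215  +2.619  -1.413
    256  0.5805   +1.202  -0.554  +3.926  -2.095


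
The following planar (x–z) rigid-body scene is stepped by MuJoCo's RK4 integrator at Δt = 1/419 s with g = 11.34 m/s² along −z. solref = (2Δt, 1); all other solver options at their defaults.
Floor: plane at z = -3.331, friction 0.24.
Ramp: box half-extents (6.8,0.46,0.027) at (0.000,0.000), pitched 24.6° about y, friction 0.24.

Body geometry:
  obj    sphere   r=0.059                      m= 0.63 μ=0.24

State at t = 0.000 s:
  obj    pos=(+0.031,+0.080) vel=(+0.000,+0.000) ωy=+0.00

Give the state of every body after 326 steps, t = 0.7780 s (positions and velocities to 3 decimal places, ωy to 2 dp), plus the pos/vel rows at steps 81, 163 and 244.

State at t = 0.7780 s:
  obj    pos=(+0.959,-0.345) vel=(+2.385,-1.092) ωy=+44.46

Key-timestep trajectory:
   step    t(s)  obj.x    obj.z    obj.vx   obj.vz 
     81  0.1933   +0.088  +0.054  +0.593  -0.271
    163  0.3890   +0.263  -0.026  +1.193  -0.546
    244  0.5823   +0.551  -0.158  +1.785  -0.817


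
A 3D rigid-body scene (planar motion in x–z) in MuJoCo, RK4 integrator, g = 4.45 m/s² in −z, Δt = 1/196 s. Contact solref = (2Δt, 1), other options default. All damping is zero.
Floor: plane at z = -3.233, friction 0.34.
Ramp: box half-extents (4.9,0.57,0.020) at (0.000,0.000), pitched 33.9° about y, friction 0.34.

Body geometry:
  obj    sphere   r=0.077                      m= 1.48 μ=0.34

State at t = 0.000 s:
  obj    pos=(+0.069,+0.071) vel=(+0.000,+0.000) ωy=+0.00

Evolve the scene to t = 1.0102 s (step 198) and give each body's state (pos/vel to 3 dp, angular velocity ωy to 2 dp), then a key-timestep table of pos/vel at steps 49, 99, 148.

State at t = 1.0102 s:
  obj    pos=(+0.820,-0.434) vel=(+1.487,-0.999) ωy=+23.25

Key-timestep trajectory:
   step    t(s)  obj.x    obj.z    obj.vx   obj.vz 
     49  0.2500   +0.115  +0.040  +0.368  -0.247
     99  0.5051   +0.257  -0.056  +0.743  -0.500
    148  0.7551   +0.488  -0.211  +1.111  -0.747
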